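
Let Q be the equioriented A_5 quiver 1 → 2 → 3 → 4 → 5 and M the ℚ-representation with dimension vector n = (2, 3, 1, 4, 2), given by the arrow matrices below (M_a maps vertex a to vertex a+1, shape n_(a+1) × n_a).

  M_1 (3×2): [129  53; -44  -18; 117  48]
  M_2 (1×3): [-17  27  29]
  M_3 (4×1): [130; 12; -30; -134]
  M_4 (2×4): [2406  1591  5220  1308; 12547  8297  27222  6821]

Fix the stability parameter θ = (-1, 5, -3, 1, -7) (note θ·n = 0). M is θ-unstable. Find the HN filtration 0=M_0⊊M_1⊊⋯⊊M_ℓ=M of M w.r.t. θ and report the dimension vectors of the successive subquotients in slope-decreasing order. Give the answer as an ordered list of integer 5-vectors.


Via rank(M_{q-1}∘⋯∘M_p): M ≅ I[1,2], I[1,4], I[2,2], I[4,4], I[4,5]^2.
μ_θ-semistable layers: μ^(1)=5; μ^(2)=1; μ^(3)=-1; μ^(4)=-3

((0, 2, 0, 0, 0); (0, 1, 1, 2, 0); (2, 0, 0, 0, 0); (0, 0, 0, 2, 2))


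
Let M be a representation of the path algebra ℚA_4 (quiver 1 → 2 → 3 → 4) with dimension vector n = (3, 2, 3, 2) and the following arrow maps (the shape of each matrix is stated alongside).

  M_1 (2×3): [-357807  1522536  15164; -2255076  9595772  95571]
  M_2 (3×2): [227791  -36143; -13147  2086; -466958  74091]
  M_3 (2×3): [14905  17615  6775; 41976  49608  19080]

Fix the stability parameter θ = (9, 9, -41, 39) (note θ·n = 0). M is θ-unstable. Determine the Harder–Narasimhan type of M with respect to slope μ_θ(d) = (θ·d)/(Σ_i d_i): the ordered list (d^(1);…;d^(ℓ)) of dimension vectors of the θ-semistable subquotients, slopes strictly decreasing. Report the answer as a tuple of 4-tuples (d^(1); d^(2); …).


Barcode: M ≅ I[1,1], I[1,3]^2, I[3,4], I[4,4]. HN layers by μ_θ (4 steps, strictly decreasing):
  μ^(1)=39; μ^(2)=9; μ^(3)=-23/3; μ^(4)=-41

((0, 0, 0, 2); (1, 0, 0, 0); (2, 2, 2, 0); (0, 0, 1, 0))


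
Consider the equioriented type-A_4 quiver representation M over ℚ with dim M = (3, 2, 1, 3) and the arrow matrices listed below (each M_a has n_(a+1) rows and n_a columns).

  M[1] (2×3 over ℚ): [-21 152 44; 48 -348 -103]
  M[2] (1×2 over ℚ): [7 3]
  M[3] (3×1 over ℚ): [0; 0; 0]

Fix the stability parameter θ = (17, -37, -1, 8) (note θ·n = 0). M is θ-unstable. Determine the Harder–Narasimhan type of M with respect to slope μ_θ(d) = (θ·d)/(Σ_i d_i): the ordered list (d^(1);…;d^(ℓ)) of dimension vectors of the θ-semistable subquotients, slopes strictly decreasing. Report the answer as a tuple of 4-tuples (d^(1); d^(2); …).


Barcode: M ≅ I[1,1], I[1,2], I[1,3], I[4,4]^3. HN layers by μ_θ (4 steps, strictly decreasing):
  μ^(1)=17; μ^(2)=8; μ^(3)=-1; μ^(4)=-10

((1, 0, 0, 0); (0, 0, 0, 3); (0, 0, 1, 0); (2, 2, 0, 0))


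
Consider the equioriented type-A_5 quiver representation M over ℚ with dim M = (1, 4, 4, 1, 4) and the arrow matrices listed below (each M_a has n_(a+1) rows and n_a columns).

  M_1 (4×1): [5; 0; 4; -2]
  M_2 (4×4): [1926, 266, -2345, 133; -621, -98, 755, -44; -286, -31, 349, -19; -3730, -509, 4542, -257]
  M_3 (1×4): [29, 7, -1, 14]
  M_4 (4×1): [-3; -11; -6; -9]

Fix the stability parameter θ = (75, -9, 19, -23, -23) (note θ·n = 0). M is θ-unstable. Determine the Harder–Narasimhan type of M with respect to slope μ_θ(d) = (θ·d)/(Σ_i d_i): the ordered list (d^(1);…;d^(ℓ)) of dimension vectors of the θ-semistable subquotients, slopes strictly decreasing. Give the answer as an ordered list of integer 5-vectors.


Barcode: M ≅ I[1,5], I[2,3]^3, I[5,5]^3. HN layers by μ_θ (4 steps, strictly decreasing):
  μ^(1)=19; μ^(2)=39/5; μ^(3)=-9; μ^(4)=-23

((0, 0, 3, 0, 0); (1, 1, 1, 1, 1); (0, 3, 0, 0, 0); (0, 0, 0, 0, 3))


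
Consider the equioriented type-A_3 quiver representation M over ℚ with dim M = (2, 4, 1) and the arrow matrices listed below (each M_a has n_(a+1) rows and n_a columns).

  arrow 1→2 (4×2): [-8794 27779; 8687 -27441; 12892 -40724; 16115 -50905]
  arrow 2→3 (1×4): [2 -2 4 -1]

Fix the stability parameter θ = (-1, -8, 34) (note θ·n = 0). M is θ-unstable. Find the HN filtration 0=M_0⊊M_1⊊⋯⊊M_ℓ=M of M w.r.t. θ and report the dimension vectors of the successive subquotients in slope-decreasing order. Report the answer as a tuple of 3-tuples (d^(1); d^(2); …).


Interval decomposition of M: I[1,2], I[1,3], I[2,2]^2.
HN type (ℓ=3): μ^(1)=34; μ^(2)=-9/2; μ^(3)=-8

((0, 0, 1); (2, 2, 0); (0, 2, 0))


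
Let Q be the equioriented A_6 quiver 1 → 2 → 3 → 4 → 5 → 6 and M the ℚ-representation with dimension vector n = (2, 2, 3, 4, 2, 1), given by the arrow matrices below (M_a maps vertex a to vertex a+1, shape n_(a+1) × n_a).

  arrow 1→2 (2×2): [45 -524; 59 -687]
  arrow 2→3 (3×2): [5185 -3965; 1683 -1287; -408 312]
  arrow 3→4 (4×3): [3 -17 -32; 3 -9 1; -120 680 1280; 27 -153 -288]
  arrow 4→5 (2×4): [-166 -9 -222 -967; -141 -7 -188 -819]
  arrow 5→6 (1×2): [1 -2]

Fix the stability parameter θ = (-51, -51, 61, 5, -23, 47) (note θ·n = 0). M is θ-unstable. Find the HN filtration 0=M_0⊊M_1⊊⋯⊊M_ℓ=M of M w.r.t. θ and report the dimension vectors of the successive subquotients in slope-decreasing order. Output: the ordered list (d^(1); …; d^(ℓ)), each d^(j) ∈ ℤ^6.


Via rank(M_{q-1}∘⋯∘M_p): M ≅ I[1,2], I[1,3], I[3,5], I[3,6], I[4,4]^2.
μ_θ-semistable layers: μ^(1)=61; μ^(2)=47; μ^(3)=43/3; μ^(4)=5; μ^(5)=-51

((0, 0, 1, 0, 0, 0); (0, 0, 0, 0, 0, 1); (0, 0, 2, 2, 2, 0); (0, 0, 0, 2, 0, 0); (2, 2, 0, 0, 0, 0))


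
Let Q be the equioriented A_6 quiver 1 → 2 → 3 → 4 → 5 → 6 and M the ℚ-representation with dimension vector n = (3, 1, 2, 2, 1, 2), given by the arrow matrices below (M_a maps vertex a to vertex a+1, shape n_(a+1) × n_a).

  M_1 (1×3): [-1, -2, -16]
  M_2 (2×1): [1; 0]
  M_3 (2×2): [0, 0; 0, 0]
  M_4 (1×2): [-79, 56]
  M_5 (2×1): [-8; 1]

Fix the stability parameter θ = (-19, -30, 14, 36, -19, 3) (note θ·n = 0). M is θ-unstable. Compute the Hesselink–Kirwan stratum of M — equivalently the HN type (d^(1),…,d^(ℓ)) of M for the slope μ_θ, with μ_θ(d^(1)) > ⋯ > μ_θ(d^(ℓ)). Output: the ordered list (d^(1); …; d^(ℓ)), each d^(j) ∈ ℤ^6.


Barcode: M ≅ I[1,1]^2, I[1,3], I[3,3], I[4,4], I[4,6], I[6,6]. HN layers by μ_θ (6 steps, strictly decreasing):
  μ^(1)=36; μ^(2)=14; μ^(3)=20/3; μ^(4)=3; μ^(5)=-19; μ^(6)=-49/2

((0, 0, 0, 1, 0, 0); (0, 0, 2, 0, 0, 0); (0, 0, 0, 1, 1, 1); (0, 0, 0, 0, 0, 1); (2, 0, 0, 0, 0, 0); (1, 1, 0, 0, 0, 0))


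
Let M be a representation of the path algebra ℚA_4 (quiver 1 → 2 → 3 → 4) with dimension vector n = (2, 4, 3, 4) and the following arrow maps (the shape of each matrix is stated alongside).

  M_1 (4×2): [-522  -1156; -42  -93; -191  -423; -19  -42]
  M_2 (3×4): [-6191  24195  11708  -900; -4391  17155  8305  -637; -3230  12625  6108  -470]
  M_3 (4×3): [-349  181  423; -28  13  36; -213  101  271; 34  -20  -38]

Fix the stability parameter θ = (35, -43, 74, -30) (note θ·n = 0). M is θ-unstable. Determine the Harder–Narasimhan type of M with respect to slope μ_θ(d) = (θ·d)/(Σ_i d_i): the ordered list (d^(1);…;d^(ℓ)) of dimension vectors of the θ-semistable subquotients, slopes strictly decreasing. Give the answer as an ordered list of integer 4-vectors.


Interval decomposition of M: I[1,2], I[1,3], I[2,4]^2, I[4,4]^2.
HN type (ℓ=5): μ^(1)=74; μ^(2)=22; μ^(3)=-4; μ^(4)=-30; μ^(5)=-43

((0, 0, 1, 0); (0, 0, 2, 2); (2, 2, 0, 0); (0, 0, 0, 2); (0, 2, 0, 0))


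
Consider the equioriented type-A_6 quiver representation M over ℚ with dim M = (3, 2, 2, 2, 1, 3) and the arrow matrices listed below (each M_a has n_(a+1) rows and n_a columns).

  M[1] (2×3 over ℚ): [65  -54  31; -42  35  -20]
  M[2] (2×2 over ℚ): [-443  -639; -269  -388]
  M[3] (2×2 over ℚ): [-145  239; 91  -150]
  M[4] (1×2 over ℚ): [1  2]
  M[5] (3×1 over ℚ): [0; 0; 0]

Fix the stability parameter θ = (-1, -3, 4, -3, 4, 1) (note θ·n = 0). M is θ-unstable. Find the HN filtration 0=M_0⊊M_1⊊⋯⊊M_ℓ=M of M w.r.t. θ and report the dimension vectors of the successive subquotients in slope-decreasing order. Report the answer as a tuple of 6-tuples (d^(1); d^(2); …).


Via rank(M_{q-1}∘⋯∘M_p): M ≅ I[1,1], I[1,4], I[1,5], I[6,6]^3.
μ_θ-semistable layers: μ^(1)=4; μ^(2)=1; μ^(3)=1/2; μ^(4)=-1; μ^(5)=-2

((0, 0, 0, 0, 1, 0); (0, 0, 0, 0, 0, 3); (0, 0, 2, 2, 0, 0); (1, 0, 0, 0, 0, 0); (2, 2, 0, 0, 0, 0))


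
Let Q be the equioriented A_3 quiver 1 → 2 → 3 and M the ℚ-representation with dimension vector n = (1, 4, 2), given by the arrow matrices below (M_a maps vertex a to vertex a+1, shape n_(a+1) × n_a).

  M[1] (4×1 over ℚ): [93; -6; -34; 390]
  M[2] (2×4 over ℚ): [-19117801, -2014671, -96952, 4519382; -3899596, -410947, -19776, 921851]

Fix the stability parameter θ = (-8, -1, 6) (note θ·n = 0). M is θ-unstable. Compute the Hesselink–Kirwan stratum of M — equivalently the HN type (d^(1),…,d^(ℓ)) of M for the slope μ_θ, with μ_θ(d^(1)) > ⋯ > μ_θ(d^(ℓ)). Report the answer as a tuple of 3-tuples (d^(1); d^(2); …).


Via rank(M_{q-1}∘⋯∘M_p): M ≅ I[1,3], I[2,2]^2, I[2,3].
μ_θ-semistable layers: μ^(1)=6; μ^(2)=-1; μ^(3)=-8

((0, 0, 2); (0, 4, 0); (1, 0, 0))


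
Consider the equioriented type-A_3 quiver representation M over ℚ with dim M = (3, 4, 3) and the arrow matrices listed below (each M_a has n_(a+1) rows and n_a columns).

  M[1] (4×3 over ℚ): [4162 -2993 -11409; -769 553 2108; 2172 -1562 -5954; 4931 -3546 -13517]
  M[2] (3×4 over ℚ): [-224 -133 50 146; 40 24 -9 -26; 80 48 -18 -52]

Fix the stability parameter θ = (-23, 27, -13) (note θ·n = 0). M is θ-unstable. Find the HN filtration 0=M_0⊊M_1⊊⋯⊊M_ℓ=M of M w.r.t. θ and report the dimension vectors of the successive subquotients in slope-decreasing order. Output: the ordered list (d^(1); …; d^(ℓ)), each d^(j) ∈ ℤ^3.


Via rank(M_{q-1}∘⋯∘M_p): M ≅ I[1,1], I[1,2], I[1,3], I[2,2], I[2,3], I[3,3].
μ_θ-semistable layers: μ^(1)=27; μ^(2)=7; μ^(3)=-13; μ^(4)=-23

((0, 2, 0); (0, 2, 2); (0, 0, 1); (3, 0, 0))


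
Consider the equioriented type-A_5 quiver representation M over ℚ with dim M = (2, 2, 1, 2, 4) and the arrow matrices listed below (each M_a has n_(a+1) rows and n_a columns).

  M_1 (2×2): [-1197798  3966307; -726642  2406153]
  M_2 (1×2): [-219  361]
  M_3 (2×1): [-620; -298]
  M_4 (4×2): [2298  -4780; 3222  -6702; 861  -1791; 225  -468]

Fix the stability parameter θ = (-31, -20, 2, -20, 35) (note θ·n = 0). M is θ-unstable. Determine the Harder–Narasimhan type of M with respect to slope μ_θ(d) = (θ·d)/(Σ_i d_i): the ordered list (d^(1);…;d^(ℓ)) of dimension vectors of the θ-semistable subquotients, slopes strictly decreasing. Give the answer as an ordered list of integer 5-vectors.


Interval decomposition of M: I[1,1], I[1,2], I[2,5], I[4,5], I[5,5]^2.
HN type (ℓ=4): μ^(1)=35; μ^(2)=-9; μ^(3)=-20; μ^(4)=-31

((0, 0, 0, 0, 4); (0, 0, 1, 1, 0); (0, 2, 0, 1, 0); (2, 0, 0, 0, 0))


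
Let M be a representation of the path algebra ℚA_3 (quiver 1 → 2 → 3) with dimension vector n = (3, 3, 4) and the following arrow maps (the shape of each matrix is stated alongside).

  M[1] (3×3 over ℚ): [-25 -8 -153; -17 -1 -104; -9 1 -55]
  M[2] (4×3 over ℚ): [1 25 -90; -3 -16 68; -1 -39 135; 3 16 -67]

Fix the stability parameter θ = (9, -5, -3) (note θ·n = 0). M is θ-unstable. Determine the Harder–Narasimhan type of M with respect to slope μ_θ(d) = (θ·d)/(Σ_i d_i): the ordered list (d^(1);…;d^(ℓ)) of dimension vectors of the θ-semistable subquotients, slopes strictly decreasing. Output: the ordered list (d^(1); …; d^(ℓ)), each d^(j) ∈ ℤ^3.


Barcode: M ≅ I[1,3]^3, I[3,3]. HN layers by μ_θ (2 steps, strictly decreasing):
  μ^(1)=1/3; μ^(2)=-3

((3, 3, 3); (0, 0, 1))


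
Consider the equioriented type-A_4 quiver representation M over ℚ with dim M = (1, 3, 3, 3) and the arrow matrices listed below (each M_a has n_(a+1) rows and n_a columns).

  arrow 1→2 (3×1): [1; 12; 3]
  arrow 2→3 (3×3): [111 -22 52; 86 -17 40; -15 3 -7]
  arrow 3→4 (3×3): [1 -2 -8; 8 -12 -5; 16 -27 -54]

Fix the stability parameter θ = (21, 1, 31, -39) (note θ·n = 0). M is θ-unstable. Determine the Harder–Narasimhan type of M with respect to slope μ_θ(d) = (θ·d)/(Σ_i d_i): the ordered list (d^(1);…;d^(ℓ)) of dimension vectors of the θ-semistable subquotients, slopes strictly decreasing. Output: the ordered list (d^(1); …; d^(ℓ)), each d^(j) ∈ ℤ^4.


Via rank(M_{q-1}∘⋯∘M_p): M ≅ I[1,4], I[2,4]^2.
μ_θ-semistable layers: μ^(1)=7/2; μ^(2)=-7/3

((1, 1, 1, 1); (0, 2, 2, 2))


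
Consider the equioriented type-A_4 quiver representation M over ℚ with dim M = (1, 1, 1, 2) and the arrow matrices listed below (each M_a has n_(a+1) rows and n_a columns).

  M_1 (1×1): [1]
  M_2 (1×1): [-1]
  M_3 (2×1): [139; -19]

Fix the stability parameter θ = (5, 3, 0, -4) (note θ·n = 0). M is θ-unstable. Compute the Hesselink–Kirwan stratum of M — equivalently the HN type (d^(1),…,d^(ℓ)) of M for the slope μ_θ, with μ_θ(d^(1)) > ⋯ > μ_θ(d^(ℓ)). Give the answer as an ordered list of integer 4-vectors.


Interval decomposition of M: I[1,4], I[4,4].
HN type (ℓ=2): μ^(1)=1; μ^(2)=-4

((1, 1, 1, 1); (0, 0, 0, 1))


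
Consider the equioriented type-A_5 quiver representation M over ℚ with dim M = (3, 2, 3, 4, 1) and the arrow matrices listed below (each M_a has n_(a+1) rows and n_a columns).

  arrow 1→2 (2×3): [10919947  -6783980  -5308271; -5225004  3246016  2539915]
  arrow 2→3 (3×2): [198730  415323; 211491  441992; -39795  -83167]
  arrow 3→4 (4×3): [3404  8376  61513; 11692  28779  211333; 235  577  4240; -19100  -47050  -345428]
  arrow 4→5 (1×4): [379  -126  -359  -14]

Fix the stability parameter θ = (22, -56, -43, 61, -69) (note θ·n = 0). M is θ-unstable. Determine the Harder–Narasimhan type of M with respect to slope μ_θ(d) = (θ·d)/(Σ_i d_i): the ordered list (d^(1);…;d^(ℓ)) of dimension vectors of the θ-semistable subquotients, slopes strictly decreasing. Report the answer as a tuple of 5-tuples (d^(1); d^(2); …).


Barcode: M ≅ I[1,1], I[1,4], I[1,5], I[3,4], I[4,4]. HN layers by μ_θ (5 steps, strictly decreasing):
  μ^(1)=61; μ^(2)=22; μ^(3)=-4; μ^(4)=-77/3; μ^(5)=-43

((0, 0, 0, 3, 0); (1, 0, 0, 0, 0); (0, 0, 0, 1, 1); (2, 2, 2, 0, 0); (0, 0, 1, 0, 0))


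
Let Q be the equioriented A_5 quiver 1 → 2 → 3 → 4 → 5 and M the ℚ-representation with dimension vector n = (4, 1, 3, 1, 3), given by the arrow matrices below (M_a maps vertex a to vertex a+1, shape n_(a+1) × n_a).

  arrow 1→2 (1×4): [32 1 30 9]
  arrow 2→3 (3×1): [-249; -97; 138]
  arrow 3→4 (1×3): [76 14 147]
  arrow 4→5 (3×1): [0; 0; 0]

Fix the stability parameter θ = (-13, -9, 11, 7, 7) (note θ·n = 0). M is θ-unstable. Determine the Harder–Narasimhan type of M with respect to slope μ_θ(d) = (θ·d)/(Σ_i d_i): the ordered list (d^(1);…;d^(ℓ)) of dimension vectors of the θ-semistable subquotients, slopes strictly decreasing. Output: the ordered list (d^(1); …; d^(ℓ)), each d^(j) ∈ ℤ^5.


Barcode: M ≅ I[1,1]^3, I[1,4], I[3,3]^2, I[5,5]^3. HN layers by μ_θ (5 steps, strictly decreasing):
  μ^(1)=11; μ^(2)=9; μ^(3)=7; μ^(4)=-9; μ^(5)=-13

((0, 0, 2, 0, 0); (0, 0, 1, 1, 0); (0, 0, 0, 0, 3); (0, 1, 0, 0, 0); (4, 0, 0, 0, 0))


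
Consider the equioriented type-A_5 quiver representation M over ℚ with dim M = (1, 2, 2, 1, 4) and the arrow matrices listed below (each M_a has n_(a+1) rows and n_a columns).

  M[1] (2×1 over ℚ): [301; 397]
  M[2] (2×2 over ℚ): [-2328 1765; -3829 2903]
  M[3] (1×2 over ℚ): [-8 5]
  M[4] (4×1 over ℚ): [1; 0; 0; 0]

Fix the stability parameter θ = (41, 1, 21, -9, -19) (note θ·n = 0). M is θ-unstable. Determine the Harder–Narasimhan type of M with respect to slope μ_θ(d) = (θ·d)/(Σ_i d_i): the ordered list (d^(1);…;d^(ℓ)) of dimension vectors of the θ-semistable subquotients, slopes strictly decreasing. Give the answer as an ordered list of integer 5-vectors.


Barcode: M ≅ I[1,5], I[2,3], I[5,5]^3. HN layers by μ_θ (4 steps, strictly decreasing):
  μ^(1)=21; μ^(2)=7; μ^(3)=1; μ^(4)=-19

((0, 0, 1, 0, 0); (1, 1, 1, 1, 1); (0, 1, 0, 0, 0); (0, 0, 0, 0, 3))


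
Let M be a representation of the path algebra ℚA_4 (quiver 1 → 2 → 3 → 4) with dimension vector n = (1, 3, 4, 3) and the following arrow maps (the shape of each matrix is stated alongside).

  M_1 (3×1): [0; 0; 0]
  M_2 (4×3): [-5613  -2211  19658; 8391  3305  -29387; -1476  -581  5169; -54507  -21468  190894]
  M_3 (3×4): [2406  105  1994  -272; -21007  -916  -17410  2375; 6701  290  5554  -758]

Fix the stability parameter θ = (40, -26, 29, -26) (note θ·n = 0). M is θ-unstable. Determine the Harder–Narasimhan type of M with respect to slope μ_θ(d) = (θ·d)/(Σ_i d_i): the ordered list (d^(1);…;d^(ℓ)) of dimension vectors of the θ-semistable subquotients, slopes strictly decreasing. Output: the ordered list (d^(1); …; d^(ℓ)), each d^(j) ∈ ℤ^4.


Via rank(M_{q-1}∘⋯∘M_p): M ≅ I[1,1], I[2,4]^3, I[3,3].
μ_θ-semistable layers: μ^(1)=40; μ^(2)=29; μ^(3)=3/2; μ^(4)=-26

((1, 0, 0, 0); (0, 0, 1, 0); (0, 0, 3, 3); (0, 3, 0, 0))


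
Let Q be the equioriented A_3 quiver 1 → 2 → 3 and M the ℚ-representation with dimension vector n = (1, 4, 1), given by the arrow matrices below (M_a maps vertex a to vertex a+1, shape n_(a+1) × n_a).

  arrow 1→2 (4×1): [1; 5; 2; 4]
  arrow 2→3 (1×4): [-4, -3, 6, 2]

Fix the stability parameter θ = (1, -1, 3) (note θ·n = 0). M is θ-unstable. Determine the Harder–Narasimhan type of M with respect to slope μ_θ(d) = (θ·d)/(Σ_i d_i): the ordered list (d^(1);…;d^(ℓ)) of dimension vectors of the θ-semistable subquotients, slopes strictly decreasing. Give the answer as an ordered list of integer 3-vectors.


Via rank(M_{q-1}∘⋯∘M_p): M ≅ I[1,3], I[2,2]^3.
μ_θ-semistable layers: μ^(1)=3; μ^(2)=0; μ^(3)=-1

((0, 0, 1); (1, 1, 0); (0, 3, 0))


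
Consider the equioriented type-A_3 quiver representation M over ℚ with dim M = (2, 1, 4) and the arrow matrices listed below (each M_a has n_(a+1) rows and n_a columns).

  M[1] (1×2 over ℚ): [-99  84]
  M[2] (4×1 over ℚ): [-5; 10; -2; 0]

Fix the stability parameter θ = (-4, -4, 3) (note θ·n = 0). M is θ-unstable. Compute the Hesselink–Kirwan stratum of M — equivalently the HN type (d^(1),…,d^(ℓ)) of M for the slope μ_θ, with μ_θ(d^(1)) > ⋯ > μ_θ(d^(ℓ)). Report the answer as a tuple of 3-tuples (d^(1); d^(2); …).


Interval decomposition of M: I[1,1], I[1,3], I[3,3]^3.
HN type (ℓ=2): μ^(1)=3; μ^(2)=-4

((0, 0, 4); (2, 1, 0))


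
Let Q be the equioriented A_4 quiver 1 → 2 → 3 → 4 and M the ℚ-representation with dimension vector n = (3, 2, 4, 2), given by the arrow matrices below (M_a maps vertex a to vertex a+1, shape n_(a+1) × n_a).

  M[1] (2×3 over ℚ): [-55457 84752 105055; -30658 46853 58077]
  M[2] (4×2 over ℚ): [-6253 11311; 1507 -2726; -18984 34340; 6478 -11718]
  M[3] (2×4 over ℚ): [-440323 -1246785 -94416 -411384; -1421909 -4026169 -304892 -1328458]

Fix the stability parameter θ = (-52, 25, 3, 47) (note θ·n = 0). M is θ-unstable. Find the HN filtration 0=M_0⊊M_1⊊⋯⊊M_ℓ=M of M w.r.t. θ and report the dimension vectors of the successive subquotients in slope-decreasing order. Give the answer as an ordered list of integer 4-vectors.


Barcode: M ≅ I[1,1], I[1,4]^2, I[3,3]^2. HN layers by μ_θ (4 steps, strictly decreasing):
  μ^(1)=47; μ^(2)=14; μ^(3)=3; μ^(4)=-52

((0, 0, 0, 2); (0, 2, 2, 0); (0, 0, 2, 0); (3, 0, 0, 0))


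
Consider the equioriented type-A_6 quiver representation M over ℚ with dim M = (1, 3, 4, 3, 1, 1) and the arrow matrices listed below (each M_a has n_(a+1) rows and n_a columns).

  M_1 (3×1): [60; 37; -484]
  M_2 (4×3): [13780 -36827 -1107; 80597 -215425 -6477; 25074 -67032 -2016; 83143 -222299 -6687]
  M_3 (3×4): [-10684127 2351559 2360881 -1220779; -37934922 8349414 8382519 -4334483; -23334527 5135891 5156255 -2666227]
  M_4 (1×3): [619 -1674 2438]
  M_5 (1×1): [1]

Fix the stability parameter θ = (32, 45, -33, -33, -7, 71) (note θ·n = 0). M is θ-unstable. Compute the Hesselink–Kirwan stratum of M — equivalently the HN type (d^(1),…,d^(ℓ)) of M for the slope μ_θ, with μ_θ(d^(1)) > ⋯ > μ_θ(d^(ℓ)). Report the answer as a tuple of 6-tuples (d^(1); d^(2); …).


Barcode: M ≅ I[1,6], I[2,2], I[2,4], I[3,3], I[3,4]. HN layers by μ_θ (5 steps, strictly decreasing):
  μ^(1)=71; μ^(2)=45; μ^(3)=4/5; μ^(4)=-7; μ^(5)=-33

((0, 0, 0, 0, 0, 1); (0, 1, 0, 0, 0, 0); (1, 1, 1, 1, 1, 0); (0, 1, 1, 1, 0, 0); (0, 0, 2, 1, 0, 0))


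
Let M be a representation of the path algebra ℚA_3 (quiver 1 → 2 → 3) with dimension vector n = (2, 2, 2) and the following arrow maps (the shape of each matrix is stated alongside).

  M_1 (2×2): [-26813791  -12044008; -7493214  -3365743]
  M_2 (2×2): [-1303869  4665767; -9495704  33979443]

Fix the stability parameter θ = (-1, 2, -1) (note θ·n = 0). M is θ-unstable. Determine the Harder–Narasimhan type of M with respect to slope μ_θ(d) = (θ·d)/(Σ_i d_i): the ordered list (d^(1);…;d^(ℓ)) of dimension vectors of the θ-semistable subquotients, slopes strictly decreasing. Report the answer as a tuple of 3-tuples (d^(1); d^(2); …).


Interval decomposition of M: I[1,3]^2.
HN type (ℓ=2): μ^(1)=1/2; μ^(2)=-1

((0, 2, 2); (2, 0, 0))


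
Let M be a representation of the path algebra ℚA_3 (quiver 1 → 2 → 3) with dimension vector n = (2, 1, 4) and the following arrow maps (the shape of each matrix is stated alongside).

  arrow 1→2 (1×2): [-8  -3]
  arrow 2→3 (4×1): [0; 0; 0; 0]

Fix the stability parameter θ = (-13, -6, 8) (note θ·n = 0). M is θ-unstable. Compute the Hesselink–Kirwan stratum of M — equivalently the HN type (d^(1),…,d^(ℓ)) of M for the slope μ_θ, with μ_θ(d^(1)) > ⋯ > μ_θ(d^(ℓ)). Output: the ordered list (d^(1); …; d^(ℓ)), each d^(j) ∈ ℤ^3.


Via rank(M_{q-1}∘⋯∘M_p): M ≅ I[1,1], I[1,2], I[3,3]^4.
μ_θ-semistable layers: μ^(1)=8; μ^(2)=-6; μ^(3)=-13

((0, 0, 4); (0, 1, 0); (2, 0, 0))


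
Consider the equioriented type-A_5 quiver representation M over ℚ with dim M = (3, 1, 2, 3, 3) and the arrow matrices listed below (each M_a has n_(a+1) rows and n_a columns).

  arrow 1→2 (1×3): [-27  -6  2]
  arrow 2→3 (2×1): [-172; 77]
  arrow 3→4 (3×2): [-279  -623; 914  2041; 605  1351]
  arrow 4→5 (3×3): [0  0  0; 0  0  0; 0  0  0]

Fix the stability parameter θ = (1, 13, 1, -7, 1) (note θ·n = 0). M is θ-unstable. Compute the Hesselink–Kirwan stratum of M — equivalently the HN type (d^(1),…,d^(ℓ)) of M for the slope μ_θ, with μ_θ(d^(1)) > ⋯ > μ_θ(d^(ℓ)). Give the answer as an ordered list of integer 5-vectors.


Via rank(M_{q-1}∘⋯∘M_p): M ≅ I[1,1]^2, I[1,4], I[3,4], I[4,4], I[5,5]^3.
μ_θ-semistable layers: μ^(1)=7/3; μ^(2)=1; μ^(3)=-3; μ^(4)=-7

((0, 1, 1, 1, 0); (3, 0, 0, 0, 3); (0, 0, 1, 1, 0); (0, 0, 0, 1, 0))


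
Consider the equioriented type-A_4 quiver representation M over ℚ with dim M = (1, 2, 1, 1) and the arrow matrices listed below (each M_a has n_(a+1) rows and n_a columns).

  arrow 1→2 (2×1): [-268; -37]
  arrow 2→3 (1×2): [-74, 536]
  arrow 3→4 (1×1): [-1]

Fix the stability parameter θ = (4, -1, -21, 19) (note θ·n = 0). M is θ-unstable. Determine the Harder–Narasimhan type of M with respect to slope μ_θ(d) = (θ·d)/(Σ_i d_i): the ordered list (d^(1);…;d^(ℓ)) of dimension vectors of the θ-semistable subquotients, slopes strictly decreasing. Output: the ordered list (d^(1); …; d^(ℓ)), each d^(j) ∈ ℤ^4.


Via rank(M_{q-1}∘⋯∘M_p): M ≅ I[1,2], I[2,4].
μ_θ-semistable layers: μ^(1)=19; μ^(2)=3/2; μ^(3)=-11

((0, 0, 0, 1); (1, 1, 0, 0); (0, 1, 1, 0))


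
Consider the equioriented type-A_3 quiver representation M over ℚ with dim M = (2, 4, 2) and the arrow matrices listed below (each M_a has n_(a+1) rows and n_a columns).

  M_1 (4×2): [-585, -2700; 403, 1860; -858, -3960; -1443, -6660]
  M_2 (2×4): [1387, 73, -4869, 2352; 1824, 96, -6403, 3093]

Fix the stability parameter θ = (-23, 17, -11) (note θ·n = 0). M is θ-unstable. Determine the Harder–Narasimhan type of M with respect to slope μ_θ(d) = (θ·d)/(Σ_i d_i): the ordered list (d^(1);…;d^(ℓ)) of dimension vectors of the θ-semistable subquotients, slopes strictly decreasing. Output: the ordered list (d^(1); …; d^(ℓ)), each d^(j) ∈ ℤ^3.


Via rank(M_{q-1}∘⋯∘M_p): M ≅ I[1,1], I[1,3], I[2,2]^2, I[2,3].
μ_θ-semistable layers: μ^(1)=17; μ^(2)=3; μ^(3)=-23

((0, 2, 0); (0, 2, 2); (2, 0, 0))


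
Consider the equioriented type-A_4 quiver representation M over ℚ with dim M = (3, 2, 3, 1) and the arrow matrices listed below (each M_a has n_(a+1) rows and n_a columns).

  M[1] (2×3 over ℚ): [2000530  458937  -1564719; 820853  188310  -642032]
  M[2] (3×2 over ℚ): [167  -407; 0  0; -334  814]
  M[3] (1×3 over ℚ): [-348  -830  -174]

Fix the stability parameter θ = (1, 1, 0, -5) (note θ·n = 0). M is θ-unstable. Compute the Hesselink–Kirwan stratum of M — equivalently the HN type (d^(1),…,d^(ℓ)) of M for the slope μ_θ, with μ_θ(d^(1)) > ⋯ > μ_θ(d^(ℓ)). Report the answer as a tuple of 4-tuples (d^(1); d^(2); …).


Barcode: M ≅ I[1,1], I[1,2], I[1,3], I[3,3], I[3,4]. HN layers by μ_θ (4 steps, strictly decreasing):
  μ^(1)=1; μ^(2)=2/3; μ^(3)=0; μ^(4)=-5/2

((2, 1, 0, 0); (1, 1, 1, 0); (0, 0, 1, 0); (0, 0, 1, 1))


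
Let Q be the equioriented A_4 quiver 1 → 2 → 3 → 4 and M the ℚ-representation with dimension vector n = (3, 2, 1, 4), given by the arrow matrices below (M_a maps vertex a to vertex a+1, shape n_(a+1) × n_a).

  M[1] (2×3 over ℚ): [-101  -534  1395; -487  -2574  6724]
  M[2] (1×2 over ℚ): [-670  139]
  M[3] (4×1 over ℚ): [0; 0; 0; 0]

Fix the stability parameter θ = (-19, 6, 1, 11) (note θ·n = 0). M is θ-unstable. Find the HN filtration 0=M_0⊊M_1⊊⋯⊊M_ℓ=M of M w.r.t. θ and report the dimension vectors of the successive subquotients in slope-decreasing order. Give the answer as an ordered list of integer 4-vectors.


Via rank(M_{q-1}∘⋯∘M_p): M ≅ I[1,1], I[1,2], I[1,3], I[4,4]^4.
μ_θ-semistable layers: μ^(1)=11; μ^(2)=6; μ^(3)=7/2; μ^(4)=-19

((0, 0, 0, 4); (0, 1, 0, 0); (0, 1, 1, 0); (3, 0, 0, 0))


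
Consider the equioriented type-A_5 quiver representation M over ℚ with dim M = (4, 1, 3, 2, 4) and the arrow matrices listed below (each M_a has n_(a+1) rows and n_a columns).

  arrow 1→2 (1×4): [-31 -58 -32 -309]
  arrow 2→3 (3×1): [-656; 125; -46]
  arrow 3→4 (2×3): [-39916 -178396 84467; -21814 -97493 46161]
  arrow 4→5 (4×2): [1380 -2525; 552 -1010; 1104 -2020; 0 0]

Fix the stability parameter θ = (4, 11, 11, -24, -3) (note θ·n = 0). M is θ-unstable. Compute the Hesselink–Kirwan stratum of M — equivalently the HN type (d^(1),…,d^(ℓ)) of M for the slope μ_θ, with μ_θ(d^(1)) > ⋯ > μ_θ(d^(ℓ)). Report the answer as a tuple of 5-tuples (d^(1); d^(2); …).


Via rank(M_{q-1}∘⋯∘M_p): M ≅ I[1,1]^3, I[1,5], I[3,3], I[3,4], I[5,5]^3.
μ_θ-semistable layers: μ^(1)=11; μ^(2)=4; μ^(3)=-1/5; μ^(4)=-3; μ^(5)=-13/2

((0, 0, 1, 0, 0); (3, 0, 0, 0, 0); (1, 1, 1, 1, 1); (0, 0, 0, 0, 3); (0, 0, 1, 1, 0))


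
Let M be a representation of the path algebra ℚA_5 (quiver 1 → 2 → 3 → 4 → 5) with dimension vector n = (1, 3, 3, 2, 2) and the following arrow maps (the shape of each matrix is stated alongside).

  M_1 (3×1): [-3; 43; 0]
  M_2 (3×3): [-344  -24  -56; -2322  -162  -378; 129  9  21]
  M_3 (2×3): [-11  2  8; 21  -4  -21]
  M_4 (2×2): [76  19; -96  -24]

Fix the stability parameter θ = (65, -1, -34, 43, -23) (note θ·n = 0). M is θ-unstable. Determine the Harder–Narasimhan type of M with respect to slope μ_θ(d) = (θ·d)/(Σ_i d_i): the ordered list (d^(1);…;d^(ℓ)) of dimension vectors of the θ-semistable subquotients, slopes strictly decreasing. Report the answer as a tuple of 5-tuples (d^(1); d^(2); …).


Interval decomposition of M: I[1,2], I[2,2], I[2,5], I[3,3], I[3,4], I[5,5].
HN type (ℓ=7): μ^(1)=43; μ^(2)=32; μ^(3)=10; μ^(4)=-1; μ^(5)=-35/2; μ^(6)=-23; μ^(7)=-34

((0, 0, 0, 1, 0); (1, 1, 0, 0, 0); (0, 0, 0, 1, 1); (0, 1, 0, 0, 0); (0, 1, 1, 0, 0); (0, 0, 0, 0, 1); (0, 0, 2, 0, 0))


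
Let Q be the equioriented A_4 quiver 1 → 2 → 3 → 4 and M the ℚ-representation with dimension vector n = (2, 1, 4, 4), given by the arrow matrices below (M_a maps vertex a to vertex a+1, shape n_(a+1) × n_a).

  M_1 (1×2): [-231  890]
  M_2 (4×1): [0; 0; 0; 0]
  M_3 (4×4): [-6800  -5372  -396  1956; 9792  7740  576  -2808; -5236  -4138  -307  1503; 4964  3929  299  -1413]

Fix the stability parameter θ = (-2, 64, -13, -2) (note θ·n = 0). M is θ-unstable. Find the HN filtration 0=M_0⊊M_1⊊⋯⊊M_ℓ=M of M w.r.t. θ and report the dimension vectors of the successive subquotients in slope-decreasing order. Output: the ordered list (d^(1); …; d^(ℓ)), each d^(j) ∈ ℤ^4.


Barcode: M ≅ I[1,1], I[1,2], I[3,3]^2, I[3,4]^2, I[4,4]^2. HN layers by μ_θ (3 steps, strictly decreasing):
  μ^(1)=64; μ^(2)=-2; μ^(3)=-13

((0, 1, 0, 0); (2, 0, 0, 4); (0, 0, 4, 0))


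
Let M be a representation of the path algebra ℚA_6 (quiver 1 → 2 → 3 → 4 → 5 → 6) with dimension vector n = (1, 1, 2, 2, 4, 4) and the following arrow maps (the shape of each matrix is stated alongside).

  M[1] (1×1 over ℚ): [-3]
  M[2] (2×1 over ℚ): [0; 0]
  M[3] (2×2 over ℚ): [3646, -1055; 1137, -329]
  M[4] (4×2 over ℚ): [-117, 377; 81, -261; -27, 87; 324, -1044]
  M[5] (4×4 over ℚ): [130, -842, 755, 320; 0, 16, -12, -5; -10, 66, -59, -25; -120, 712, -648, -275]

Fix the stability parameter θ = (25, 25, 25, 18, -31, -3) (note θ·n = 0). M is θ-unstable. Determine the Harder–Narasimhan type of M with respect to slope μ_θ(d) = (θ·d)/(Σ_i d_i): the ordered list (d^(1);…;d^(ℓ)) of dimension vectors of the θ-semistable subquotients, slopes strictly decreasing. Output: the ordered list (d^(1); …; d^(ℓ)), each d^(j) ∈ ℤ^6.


Via rank(M_{q-1}∘⋯∘M_p): M ≅ I[1,2], I[3,4], I[3,6], I[5,5]^2, I[5,6], I[6,6]^2.
μ_θ-semistable layers: μ^(1)=25; μ^(2)=43/2; μ^(3)=9/4; μ^(4)=-3; μ^(5)=-31

((1, 1, 0, 0, 0, 0); (0, 0, 1, 1, 0, 0); (0, 0, 1, 1, 1, 1); (0, 0, 0, 0, 0, 3); (0, 0, 0, 0, 3, 0))


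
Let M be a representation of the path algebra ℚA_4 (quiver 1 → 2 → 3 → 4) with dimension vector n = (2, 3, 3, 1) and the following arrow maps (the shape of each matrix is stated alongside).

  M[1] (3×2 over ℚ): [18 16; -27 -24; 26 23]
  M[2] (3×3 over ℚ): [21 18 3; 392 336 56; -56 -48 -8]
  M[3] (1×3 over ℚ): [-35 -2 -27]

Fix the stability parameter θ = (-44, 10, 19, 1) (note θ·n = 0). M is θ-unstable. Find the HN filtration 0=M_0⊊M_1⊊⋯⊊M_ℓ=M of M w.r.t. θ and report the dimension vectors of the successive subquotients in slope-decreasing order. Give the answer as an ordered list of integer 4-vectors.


Via rank(M_{q-1}∘⋯∘M_p): M ≅ I[1,2], I[1,4], I[2,2], I[3,3]^2.
μ_θ-semistable layers: μ^(1)=19; μ^(2)=10; μ^(3)=-44

((0, 0, 2, 0); (0, 3, 1, 1); (2, 0, 0, 0))


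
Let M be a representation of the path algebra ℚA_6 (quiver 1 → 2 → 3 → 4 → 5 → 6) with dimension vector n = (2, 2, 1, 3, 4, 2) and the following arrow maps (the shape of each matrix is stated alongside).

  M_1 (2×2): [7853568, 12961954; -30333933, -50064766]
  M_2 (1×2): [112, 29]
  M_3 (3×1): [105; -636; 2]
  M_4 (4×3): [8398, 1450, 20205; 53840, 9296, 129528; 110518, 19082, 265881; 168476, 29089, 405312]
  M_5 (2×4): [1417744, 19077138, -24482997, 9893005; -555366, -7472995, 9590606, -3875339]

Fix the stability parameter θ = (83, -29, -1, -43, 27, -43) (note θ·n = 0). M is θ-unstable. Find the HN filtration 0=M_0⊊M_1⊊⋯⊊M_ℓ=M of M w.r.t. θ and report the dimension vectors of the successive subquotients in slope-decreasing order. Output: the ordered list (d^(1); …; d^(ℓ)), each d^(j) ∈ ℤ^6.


Via rank(M_{q-1}∘⋯∘M_p): M ≅ I[1,2], I[1,4], I[4,6]^2, I[5,5]^2.
μ_θ-semistable layers: μ^(1)=27; μ^(2)=5/2; μ^(3)=-8; μ^(4)=-43

((1, 1, 0, 0, 2, 0); (1, 1, 1, 1, 0, 0); (0, 0, 0, 0, 2, 2); (0, 0, 0, 2, 0, 0))


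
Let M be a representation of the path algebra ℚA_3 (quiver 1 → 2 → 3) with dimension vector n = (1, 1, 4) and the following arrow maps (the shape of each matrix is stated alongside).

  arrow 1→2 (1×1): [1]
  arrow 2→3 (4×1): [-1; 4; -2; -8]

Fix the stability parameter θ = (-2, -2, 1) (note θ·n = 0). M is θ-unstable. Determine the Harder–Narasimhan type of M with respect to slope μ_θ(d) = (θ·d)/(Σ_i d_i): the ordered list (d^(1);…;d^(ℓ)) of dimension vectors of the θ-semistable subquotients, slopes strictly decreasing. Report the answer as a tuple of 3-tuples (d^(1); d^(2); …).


Barcode: M ≅ I[1,3], I[3,3]^3. HN layers by μ_θ (2 steps, strictly decreasing):
  μ^(1)=1; μ^(2)=-2

((0, 0, 4); (1, 1, 0))


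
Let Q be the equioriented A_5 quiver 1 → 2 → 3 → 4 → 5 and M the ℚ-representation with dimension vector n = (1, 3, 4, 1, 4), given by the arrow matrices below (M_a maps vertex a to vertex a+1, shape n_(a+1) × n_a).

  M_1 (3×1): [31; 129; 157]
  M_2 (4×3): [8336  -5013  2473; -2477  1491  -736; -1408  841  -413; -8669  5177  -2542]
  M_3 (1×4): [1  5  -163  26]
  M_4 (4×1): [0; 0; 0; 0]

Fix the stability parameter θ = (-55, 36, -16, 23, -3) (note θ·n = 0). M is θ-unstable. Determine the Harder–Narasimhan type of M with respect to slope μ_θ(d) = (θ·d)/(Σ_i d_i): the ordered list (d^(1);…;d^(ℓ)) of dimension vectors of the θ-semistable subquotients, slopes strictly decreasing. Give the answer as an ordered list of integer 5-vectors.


Interval decomposition of M: I[1,2], I[2,3], I[2,4], I[3,3]^2, I[5,5]^4.
HN type (ℓ=6): μ^(1)=36; μ^(2)=23; μ^(3)=10; μ^(4)=-3; μ^(5)=-16; μ^(6)=-55

((0, 1, 0, 0, 0); (0, 0, 0, 1, 0); (0, 2, 2, 0, 0); (0, 0, 0, 0, 4); (0, 0, 2, 0, 0); (1, 0, 0, 0, 0))


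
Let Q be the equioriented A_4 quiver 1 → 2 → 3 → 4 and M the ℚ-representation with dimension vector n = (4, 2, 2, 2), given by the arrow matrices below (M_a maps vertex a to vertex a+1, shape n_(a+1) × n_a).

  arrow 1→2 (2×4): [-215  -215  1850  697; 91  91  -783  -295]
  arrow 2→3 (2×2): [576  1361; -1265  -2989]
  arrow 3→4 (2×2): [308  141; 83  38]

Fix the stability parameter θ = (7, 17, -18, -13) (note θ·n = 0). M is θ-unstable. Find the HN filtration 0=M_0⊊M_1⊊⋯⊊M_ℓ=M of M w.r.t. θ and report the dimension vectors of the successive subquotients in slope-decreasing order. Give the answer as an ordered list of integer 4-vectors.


Barcode: M ≅ I[1,1]^2, I[1,4]^2. HN layers by μ_θ (2 steps, strictly decreasing):
  μ^(1)=7; μ^(2)=-7/4

((2, 0, 0, 0); (2, 2, 2, 2))


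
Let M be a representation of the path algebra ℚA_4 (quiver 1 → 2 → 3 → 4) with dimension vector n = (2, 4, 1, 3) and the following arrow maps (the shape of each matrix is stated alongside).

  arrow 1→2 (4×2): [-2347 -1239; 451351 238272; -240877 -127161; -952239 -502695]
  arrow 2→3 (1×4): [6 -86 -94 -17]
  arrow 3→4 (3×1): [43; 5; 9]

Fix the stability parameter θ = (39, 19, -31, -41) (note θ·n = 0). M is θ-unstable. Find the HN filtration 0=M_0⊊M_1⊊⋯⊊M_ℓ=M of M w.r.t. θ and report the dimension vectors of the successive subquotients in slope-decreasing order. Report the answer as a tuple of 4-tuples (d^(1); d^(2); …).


Via rank(M_{q-1}∘⋯∘M_p): M ≅ I[1,2], I[1,4], I[2,2]^2, I[4,4]^2.
μ_θ-semistable layers: μ^(1)=29; μ^(2)=19; μ^(3)=-7/2; μ^(4)=-41

((1, 1, 0, 0); (0, 2, 0, 0); (1, 1, 1, 1); (0, 0, 0, 2))


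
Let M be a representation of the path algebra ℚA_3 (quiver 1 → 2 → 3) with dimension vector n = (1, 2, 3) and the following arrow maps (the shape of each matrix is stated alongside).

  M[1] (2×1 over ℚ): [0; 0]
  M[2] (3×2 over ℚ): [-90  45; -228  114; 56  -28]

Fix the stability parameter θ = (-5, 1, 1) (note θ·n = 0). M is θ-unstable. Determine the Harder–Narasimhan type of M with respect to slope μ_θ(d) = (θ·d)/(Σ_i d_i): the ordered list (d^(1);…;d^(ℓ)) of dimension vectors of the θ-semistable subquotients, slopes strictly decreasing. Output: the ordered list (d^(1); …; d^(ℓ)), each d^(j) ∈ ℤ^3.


Barcode: M ≅ I[1,1], I[2,2], I[2,3], I[3,3]^2. HN layers by μ_θ (2 steps, strictly decreasing):
  μ^(1)=1; μ^(2)=-5

((0, 2, 3); (1, 0, 0))


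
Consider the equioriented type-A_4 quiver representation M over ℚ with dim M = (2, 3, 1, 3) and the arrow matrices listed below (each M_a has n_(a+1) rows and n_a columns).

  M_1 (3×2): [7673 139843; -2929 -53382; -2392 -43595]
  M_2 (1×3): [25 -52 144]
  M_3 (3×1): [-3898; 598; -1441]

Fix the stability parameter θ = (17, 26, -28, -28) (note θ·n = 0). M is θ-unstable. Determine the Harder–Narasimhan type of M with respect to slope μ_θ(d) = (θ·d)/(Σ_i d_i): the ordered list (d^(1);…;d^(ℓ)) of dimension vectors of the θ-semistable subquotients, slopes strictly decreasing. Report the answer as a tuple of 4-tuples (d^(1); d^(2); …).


Interval decomposition of M: I[1,2], I[1,4], I[2,2], I[4,4]^2.
HN type (ℓ=4): μ^(1)=26; μ^(2)=17; μ^(3)=-13/4; μ^(4)=-28

((0, 2, 0, 0); (1, 0, 0, 0); (1, 1, 1, 1); (0, 0, 0, 2))


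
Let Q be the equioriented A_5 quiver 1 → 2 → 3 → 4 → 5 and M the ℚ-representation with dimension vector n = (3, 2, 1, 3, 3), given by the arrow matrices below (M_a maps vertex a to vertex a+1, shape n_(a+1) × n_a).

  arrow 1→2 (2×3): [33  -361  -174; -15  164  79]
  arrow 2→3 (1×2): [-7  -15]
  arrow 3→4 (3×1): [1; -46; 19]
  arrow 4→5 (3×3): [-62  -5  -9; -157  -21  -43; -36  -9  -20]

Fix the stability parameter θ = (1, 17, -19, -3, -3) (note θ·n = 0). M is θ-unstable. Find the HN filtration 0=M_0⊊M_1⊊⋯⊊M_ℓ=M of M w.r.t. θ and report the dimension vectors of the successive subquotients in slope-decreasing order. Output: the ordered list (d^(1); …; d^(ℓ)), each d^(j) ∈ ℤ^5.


Barcode: M ≅ I[1,1], I[1,2], I[1,5], I[4,5]^2. HN layers by μ_θ (4 steps, strictly decreasing):
  μ^(1)=17; μ^(2)=1; μ^(3)=-7/5; μ^(4)=-3

((0, 1, 0, 0, 0); (2, 0, 0, 0, 0); (1, 1, 1, 1, 1); (0, 0, 0, 2, 2))


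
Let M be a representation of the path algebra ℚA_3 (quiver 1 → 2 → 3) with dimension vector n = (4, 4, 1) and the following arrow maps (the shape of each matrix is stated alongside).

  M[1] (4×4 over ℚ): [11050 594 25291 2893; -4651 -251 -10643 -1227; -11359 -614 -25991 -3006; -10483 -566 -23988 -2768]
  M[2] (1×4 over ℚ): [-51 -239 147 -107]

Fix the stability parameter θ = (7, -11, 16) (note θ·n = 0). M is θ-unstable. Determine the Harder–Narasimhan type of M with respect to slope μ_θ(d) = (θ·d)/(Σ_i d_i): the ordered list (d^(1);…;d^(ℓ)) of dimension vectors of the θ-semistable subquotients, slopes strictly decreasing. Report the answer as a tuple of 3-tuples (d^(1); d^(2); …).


Via rank(M_{q-1}∘⋯∘M_p): M ≅ I[1,2]^3, I[1,3].
μ_θ-semistable layers: μ^(1)=16; μ^(2)=-2

((0, 0, 1); (4, 4, 0))


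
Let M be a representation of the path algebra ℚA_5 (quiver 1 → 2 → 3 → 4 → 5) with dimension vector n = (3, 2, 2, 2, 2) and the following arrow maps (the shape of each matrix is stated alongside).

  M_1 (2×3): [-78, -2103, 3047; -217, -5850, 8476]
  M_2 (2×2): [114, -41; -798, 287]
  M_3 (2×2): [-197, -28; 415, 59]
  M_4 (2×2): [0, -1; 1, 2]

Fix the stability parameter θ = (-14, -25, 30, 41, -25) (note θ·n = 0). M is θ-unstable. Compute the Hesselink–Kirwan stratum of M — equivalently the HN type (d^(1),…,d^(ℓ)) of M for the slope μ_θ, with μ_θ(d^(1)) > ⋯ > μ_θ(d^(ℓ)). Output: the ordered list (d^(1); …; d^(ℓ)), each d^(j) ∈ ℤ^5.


Interval decomposition of M: I[1,1], I[1,2], I[1,5], I[3,5].
HN type (ℓ=3): μ^(1)=46/3; μ^(2)=-14; μ^(3)=-39/2

((0, 0, 2, 2, 2); (1, 0, 0, 0, 0); (2, 2, 0, 0, 0))
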